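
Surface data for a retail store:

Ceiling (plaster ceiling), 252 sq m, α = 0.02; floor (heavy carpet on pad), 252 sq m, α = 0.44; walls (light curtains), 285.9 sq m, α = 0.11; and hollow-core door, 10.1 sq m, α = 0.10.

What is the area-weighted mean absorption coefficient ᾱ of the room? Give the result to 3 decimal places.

0.185

S = Σ Sᵢ = 252 + 252 + 285.9 + 10.1 = 800.0 sq m.
Σ(Sᵢαᵢ) = 252·0.02 + 252·0.44 + 285.9·0.11 + 10.1·0.10 = 148.379.
ᾱ = 148.379 / 800.0 = 0.185.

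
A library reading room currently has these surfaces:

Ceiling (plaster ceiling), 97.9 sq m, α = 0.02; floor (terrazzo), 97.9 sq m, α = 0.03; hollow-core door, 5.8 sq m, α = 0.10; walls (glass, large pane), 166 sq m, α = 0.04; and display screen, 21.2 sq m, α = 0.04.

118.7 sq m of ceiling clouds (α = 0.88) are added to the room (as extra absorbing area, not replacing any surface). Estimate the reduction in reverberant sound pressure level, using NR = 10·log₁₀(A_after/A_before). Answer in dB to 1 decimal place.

Total absorption A_before = 97.9×0.02 + 97.9×0.03 + 5.8×0.10 + 166×0.04 + 21.2×0.04
  = 1.958 + 2.937 + 0.580 + 6.640 + 0.848 = 12.963 sq m sabins.
Treatment contributes 118.7·0.88 = 104.456 sabins.
A_after = 12.963 + 104.456 = 117.419 sabins.
Reduction = 10 log₁₀(A_after/A_before) = 10 log₁₀(9.0580) = 9.6 dB.

9.6 dB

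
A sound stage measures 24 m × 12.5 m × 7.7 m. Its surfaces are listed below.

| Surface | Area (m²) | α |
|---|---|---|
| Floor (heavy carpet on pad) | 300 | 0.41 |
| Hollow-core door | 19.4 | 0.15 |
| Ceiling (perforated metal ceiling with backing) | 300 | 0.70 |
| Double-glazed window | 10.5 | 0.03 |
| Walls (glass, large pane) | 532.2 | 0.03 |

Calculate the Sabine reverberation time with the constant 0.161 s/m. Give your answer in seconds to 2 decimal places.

A = Σ Sᵢαᵢ = 300×0.41 + 19.4×0.15 + 300×0.70 + 10.5×0.03 + 532.2×0.03 = 352.191 sabins.
Volume V = 24 × 12.5 × 7.7 = 2310 m³.
RT60 = 0.161 · V / A = 0.161 × 2310 / 352.191 = 1.06 s.

1.06 seconds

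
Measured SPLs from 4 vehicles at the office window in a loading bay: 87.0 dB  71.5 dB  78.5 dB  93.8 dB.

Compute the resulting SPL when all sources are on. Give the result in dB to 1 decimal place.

94.7 dB

Σ 10^(Lᵢ/10) = 2.985e+09.
Back to dB: 10·log₁₀ Σ = 94.7 dB.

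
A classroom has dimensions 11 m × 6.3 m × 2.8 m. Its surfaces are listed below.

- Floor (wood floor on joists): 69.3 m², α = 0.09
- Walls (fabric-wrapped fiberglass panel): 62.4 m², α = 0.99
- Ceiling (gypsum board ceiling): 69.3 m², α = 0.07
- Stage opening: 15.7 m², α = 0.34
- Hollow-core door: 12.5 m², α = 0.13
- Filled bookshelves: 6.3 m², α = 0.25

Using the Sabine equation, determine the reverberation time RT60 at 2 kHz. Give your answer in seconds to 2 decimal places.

Total absorption A = 69.3×0.09 + 62.4×0.99 + 69.3×0.07 + 15.7×0.34 + 12.5×0.13 + 6.3×0.25
  = 6.237 + 61.776 + 4.851 + 5.338 + 1.625 + 1.575 = 81.402 m² sabins.
Room volume: 194.04 m³.
Sabine: RT60 = 0.161 × 194.04 / 81.402 = 0.38 s.

0.38 s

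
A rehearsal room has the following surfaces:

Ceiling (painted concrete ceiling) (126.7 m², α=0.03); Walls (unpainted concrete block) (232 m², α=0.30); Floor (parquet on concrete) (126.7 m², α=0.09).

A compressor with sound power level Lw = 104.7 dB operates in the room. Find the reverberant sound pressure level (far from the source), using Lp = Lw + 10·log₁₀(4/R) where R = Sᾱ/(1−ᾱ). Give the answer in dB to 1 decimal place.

90.6 dB

Σ(Sᵢαᵢ) = 126.7×0.03 + 232×0.30 + 126.7×0.09 = 84.804; total area S = 485.4 m².
ᾱ = 84.804/485.4 = 0.1747; R = Sᾱ/(1−ᾱ) = 84.804/(1−0.1747) = 102.755 m².
Lp = Lw + 10 log₁₀(4/R) = 104.7 -14.10 = 90.6 dB.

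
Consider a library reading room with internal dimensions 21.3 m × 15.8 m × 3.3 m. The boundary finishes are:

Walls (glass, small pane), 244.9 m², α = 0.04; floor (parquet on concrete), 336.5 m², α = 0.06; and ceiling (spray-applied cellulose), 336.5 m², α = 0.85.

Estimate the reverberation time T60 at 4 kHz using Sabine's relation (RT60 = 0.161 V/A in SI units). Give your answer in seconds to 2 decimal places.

Summing Sᵢαᵢ: 9.796 + 20.190 + 286.025 → A = 316.011 sabins.
Volume V = 21.3 × 15.8 × 3.3 = 1110.582 m³.
RT60 = 0.161 · V / A = 0.161 × 1110.582 / 316.011 = 0.57 s.

0.57 sec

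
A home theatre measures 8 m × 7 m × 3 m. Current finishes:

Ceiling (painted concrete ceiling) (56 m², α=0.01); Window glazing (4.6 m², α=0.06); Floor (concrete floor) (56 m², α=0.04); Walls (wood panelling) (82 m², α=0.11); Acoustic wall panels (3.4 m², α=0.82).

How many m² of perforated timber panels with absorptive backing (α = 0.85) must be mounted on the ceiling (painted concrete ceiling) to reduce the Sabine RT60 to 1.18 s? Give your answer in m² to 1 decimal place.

Summing Sᵢαᵢ: 0.560 + 0.276 + 2.240 + 9.020 + 2.788 → A₁ = 14.884 sabins.
Required A₂ = 0.161·168/1.18 = 22.922 sabins.
ΔA needed = 22.922 − 14.884 = 8.038 sabins.
Net gain per m²: Δα = 0.85 − 0.01 = 0.84.
Area = ΔA/Δα = 8.038/0.84 = 9.6 m².

9.6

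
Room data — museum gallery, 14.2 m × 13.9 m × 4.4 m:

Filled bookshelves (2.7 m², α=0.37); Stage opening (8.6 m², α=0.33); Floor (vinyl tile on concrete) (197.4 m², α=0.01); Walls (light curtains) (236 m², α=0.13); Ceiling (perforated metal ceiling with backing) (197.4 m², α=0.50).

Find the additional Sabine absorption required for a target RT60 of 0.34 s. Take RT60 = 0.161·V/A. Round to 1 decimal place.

Total absorption A₁ = 2.7×0.37 + 8.6×0.33 + 197.4×0.01 + 236×0.13 + 197.4×0.50
  = 0.999 + 2.838 + 1.974 + 30.680 + 98.700 = 135.191 m² sabins.
For T = 0.34 s, need A₂ = 0.161·V/T = 0.161·868.472/0.34 = 411.247 sabins.
Additional absorption ΔA = 411.247 − 135.191 = 276.1 sabins.

276.1 sabins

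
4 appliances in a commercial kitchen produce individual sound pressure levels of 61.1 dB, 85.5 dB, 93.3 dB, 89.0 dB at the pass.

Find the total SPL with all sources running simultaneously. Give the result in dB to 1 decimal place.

95.2 dB

Σ 10^(Lᵢ/10) = 3.288e+09.
Back to dB: 10·log₁₀ Σ = 95.2 dB.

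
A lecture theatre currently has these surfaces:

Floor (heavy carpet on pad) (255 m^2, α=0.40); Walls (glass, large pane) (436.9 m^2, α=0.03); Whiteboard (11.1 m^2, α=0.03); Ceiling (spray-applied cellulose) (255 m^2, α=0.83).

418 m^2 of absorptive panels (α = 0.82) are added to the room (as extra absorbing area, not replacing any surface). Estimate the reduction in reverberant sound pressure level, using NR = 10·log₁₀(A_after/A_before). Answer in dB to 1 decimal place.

Equivalent absorption area: A_before = 255*0.40 + 436.9*0.03 + 11.1*0.03 + 255*0.83 = 327.090 m^2.
Treatment contributes 418·0.82 = 342.760 sabins.
New total A_after = 669.850 sabins.
Reduction = 10 log₁₀(A_after/A_before) = 10 log₁₀(2.0479) = 3.1 dB.

3.1 dB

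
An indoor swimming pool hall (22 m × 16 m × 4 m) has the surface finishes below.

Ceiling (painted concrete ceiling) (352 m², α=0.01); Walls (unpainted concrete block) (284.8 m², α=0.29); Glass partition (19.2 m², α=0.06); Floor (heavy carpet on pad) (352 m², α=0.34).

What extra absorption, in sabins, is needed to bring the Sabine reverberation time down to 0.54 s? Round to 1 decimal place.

Summing Sᵢαᵢ: 3.520 + 82.592 + 1.152 + 119.680 → A₁ = 206.944 sabins.
For T = 0.54 s, need A₂ = 0.161·V/T = 0.161·1408/0.54 = 419.793 sabins.
Shortfall: 419.793 − 206.944 = 212.8 sabins.

212.8 sabins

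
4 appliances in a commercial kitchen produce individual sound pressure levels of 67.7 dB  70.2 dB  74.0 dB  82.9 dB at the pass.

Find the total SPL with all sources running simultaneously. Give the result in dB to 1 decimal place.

83.7 dB

Σ 10^(Lᵢ/10) = 2.365e+08.
Combined level = 10 log₁₀(2.365e+08) = 83.7 dB.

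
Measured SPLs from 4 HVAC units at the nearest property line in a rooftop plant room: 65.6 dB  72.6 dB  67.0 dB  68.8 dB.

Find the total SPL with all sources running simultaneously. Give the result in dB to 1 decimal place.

Converting to relative power and adding: 10^(65.6/10) + 10^(72.6/10) + 10^(67.0/10) + 10^(68.8/10) = 3.443e+07.
L_total = 10·log₁₀(3.443e+07) = 75.4 dB.

75.4 dB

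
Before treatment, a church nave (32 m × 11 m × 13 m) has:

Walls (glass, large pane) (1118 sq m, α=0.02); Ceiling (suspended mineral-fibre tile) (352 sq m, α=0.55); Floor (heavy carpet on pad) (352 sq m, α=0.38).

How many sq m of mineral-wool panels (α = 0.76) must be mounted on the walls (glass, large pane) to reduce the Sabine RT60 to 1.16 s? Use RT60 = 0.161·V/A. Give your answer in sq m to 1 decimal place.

A₁ = Σ Sᵢαᵢ = 1118*0.02 + 352*0.55 + 352*0.38 = 349.720 sabins.
Required A₂ = 0.161·4576/1.16 = 635.117 sabins.
Absorption to add: 635.117 − 349.720 = 285.397 sabins.
Net gain per sq m: Δα = 0.76 − 0.02 = 0.74.
Area = ΔA/Δα = 285.397/0.74 = 385.7 sq m.

385.7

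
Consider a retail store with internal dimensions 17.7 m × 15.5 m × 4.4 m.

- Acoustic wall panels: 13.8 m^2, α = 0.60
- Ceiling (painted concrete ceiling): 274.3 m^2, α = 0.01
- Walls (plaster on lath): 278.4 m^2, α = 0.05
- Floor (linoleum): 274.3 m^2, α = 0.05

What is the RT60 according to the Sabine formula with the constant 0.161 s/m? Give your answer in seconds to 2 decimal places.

5.03 sec

Summing Sᵢαᵢ: 8.280 + 2.743 + 13.920 + 13.715 → A = 38.658 sabins.
Room volume: 1207.14 m³.
Sabine: RT60 = 0.161 × 1207.14 / 38.658 = 5.03 s.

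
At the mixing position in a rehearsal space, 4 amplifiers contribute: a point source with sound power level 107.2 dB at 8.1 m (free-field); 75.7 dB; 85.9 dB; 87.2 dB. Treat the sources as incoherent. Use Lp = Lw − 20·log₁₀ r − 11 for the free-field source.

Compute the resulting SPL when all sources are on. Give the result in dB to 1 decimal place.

Source at 8.1 m: Lp = 107.2 − 20·log₁₀(8.1) − 11 = 78.0 dB.
Σ 10^(Lᵢ/10) = 1.014e+09.
Combined level = 10 log₁₀(1.014e+09) = 90.1 dB.

90.1 dB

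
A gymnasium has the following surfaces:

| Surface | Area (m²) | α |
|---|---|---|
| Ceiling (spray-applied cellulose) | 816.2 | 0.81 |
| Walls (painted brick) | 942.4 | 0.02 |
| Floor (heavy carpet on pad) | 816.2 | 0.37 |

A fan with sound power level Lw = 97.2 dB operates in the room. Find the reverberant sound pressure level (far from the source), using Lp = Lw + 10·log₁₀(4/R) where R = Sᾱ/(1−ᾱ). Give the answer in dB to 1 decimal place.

71.2 dB

A = 981.964 sabins; S = 2574.8 m².
ᾱ = 981.964/2574.8 = 0.3814; R = Sᾱ/(1−ᾱ) = 981.964/(1−0.3814) = 1587.397 m².
Lp = Lw + 10 log₁₀(4/R) = 97.2 -25.99 = 71.2 dB.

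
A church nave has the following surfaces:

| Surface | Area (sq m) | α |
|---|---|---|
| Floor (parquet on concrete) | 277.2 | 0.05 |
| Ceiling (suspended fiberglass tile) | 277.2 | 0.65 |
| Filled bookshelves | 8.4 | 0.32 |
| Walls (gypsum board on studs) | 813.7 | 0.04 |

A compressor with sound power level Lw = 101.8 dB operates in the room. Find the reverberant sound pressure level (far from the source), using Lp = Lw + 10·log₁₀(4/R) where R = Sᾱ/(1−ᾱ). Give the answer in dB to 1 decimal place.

Σ(Sᵢαᵢ) = 277.2×0.05 + 277.2×0.65 + 8.4×0.32 + 813.7×0.04 = 229.276; total area S = 1376.5 sq m.
ᾱ = 0.1666, so room constant R = A/(1−ᾱ) = 275.109 sq m.
Lp = Lw + 10 log₁₀(4/R) = 101.8 -18.37 = 83.4 dB.

83.4 dB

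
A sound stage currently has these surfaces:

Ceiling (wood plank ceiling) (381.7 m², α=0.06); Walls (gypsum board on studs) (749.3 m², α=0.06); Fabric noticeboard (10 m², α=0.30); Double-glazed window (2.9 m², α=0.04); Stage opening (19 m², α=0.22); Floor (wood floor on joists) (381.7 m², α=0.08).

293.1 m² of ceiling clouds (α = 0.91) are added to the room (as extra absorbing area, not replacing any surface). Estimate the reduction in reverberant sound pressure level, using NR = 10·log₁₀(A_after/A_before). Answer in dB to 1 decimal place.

Summing Sᵢαᵢ: 22.902 + 44.958 + 3.000 + 0.116 + 4.180 + 30.536 → A_before = 105.692 sabins.
Added absorption = 293.1 × 0.91 = 266.721 sabins.
A_after = 105.692 + 266.721 = 372.413 sabins.
NR = 10·log₁₀(372.413/105.692) = 5.5 dB.

5.5 dB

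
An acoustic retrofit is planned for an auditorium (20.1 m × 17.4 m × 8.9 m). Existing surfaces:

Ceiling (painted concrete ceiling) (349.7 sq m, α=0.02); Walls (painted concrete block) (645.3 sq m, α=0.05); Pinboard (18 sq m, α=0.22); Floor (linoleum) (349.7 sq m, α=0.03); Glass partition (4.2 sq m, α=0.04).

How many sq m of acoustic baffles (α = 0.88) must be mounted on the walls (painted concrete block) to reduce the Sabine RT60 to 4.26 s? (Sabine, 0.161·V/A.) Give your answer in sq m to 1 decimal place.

Total absorption A₁ = 349.7×0.02 + 645.3×0.05 + 18×0.22 + 349.7×0.03 + 4.2×0.04
  = 6.994 + 32.265 + 3.960 + 10.491 + 0.168 = 53.878 sq m sabins.
V = 3112.686 m³. Target absorption A₂ = 0.161 × 3112.686 / 4.26 = 117.639 sabins.
Absorption to add: 117.639 − 53.878 = 63.761 sabins.
Net gain per sq m: Δα = 0.88 − 0.05 = 0.83.
Panel area = 63.761 / 0.83 = 76.8 sq m.

76.8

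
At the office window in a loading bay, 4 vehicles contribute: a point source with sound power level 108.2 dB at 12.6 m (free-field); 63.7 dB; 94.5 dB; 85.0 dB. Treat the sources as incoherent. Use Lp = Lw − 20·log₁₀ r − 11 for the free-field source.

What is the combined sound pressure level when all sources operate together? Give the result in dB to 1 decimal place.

95.0 dB

Source at 12.6 m: Lp = 108.2 − 20·log₁₀(12.6) − 11 = 75.2 dB.
Sum in the linear (power) domain: Σ 10^(Lᵢ/10) = 10^(75.2/10) + 10^(63.7/10) + 10^(94.5/10) + 10^(85.0/10) = 3.17e+09.
L_total = 10·log₁₀(3.17e+09) = 95.0 dB.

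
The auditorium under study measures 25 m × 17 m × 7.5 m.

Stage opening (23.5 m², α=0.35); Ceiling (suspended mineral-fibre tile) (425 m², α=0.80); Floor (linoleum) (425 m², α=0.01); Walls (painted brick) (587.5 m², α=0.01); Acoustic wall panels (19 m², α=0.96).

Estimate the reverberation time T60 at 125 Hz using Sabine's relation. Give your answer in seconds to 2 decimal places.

1.36 seconds

Equivalent absorption area: A = 23.5×0.35 + 425×0.80 + 425×0.01 + 587.5×0.01 + 19×0.96 = 376.590 m².
V = 25·17·7.5 = 3187.5 m³.
Sabine: RT60 = 0.161 × 3187.5 / 376.590 = 1.36 s.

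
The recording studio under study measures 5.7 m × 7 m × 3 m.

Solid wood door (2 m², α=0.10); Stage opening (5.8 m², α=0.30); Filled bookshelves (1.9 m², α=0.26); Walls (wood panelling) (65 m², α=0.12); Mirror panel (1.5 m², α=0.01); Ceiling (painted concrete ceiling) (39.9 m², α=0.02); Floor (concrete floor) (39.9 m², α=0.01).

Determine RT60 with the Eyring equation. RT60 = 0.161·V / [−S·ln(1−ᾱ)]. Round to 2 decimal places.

Total surface area S = 2 + 5.8 + 1.9 + 65 + 1.5 + 39.9 + 39.9 = 156.0 m².
Absorption A = 2×0.10 + 5.8×0.30 + 1.9×0.26 + 65×0.12 + 1.5×0.01 + 39.9×0.02 + 39.9×0.01 = 11.446 sabins.
ᾱ = 11.446 / 156.0 = 0.0734.
Eyring denominator: −S ln(1−ᾱ) = 11.892.
V = 5.7 × 7 × 3 = 119.7 m³.
T = 0.161·V/[−S·ln(1−ᾱ)] = 0.161·119.7/11.892 = 1.62 s.

1.62 seconds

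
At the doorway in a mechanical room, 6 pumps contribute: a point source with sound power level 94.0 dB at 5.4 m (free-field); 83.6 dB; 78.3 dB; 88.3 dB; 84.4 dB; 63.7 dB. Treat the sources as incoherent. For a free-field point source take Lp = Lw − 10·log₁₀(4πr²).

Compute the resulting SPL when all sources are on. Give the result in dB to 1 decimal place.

Source at 5.4 m: Lp = 94.0 − 10·log₁₀(4π·5.4²) = 94.0 − 10·log₁₀(366.435) = 68.4 dB.
Converting to relative power and adding: 10^(68.4/10) + 10^(83.6/10) + 10^(78.3/10) + 10^(88.3/10) + 10^(84.4/10) + 10^(63.7/10) = 1.257e+09.
Back to dB: 10·log₁₀ Σ = 91.0 dB.

91.0 dB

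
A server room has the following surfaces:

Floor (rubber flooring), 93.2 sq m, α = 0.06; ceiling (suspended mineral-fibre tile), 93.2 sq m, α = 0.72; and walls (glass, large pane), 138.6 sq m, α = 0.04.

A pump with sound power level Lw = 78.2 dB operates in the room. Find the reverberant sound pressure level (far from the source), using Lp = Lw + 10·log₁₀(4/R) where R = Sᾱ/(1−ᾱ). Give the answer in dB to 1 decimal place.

A = 78.240 sabins; S = 325.0 sq m.
ᾱ = 0.2407, so room constant R = A/(1−ᾱ) = 103.042 sq m.
Lp = Lw + 10 log₁₀(4/R) = 78.2 -14.11 = 64.1 dB.

64.1 dB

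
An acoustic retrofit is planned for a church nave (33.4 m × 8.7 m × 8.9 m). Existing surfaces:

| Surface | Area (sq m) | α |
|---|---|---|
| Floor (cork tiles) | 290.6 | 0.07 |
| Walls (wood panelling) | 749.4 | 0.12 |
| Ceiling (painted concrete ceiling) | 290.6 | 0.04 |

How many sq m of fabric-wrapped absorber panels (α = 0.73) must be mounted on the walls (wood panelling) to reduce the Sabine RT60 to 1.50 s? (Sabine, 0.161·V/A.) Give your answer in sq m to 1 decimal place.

Summing Sᵢαᵢ: 20.342 + 89.928 + 11.624 → A₁ = 121.894 sabins.
V = 2586.162 m³. Target absorption A₂ = 0.161 × 2586.162 / 1.50 = 277.581 sabins.
Absorption to add: 277.581 − 121.894 = 155.687 sabins.
Each sq m of panel replacing the walls (wood panelling) adds (0.73 − 0.12) = 0.61 sabins.
Area = ΔA/Δα = 155.687/0.61 = 255.2 sq m.

255.2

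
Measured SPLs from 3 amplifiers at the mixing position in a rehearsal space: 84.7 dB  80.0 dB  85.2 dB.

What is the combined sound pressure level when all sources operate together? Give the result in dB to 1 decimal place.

88.6 dB

Σ 10^(Lᵢ/10) = 7.263e+08.
L_total = 10·log₁₀(7.263e+08) = 88.6 dB.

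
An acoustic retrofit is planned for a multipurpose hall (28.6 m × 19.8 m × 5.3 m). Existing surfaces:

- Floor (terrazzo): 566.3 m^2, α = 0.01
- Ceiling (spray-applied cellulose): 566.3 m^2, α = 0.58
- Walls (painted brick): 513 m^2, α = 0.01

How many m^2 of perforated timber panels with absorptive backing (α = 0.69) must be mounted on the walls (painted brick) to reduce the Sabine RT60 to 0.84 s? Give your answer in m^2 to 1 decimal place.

347.1

A₁ = Σ Sᵢαᵢ = 566.3·0.01 + 566.3·0.58 + 513·0.01 = 339.247 sabins.
V = 3001.284 m³. Target absorption A₂ = 0.161 × 3001.284 / 0.84 = 575.246 sabins.
ΔA needed = 575.246 − 339.247 = 235.999 sabins.
Each m^2 of panel replacing the walls (painted brick) adds (0.69 − 0.01) = 0.68 sabins.
Panel area = 235.999 / 0.68 = 347.1 m^2.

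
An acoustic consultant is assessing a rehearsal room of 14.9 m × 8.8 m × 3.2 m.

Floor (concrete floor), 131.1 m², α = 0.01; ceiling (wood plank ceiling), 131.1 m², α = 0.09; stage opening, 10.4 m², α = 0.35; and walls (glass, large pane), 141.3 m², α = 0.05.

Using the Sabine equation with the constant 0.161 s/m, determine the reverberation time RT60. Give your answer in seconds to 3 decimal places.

Equivalent absorption area: A = 131.1*0.01 + 131.1*0.09 + 10.4*0.35 + 141.3*0.05 = 23.815 m².
Room volume: 419.584 m³.
T = 0.161 V/A = 0.161·419.584/23.815 = 2.837 s.

2.837 s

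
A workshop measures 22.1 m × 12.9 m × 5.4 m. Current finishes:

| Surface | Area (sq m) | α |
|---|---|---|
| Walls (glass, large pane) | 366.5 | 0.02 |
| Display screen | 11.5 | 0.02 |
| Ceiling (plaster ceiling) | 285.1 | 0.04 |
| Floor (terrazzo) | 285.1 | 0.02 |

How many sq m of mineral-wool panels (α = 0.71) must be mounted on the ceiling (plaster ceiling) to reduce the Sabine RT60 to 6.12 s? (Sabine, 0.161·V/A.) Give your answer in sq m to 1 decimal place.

Total absorption A₁ = 366.5×0.02 + 11.5×0.02 + 285.1×0.04 + 285.1×0.02
  = 7.330 + 0.230 + 11.404 + 5.702 = 24.666 sq m sabins.
V = 1539.486 m³. Target absorption A₂ = 0.161 × 1539.486 / 6.12 = 40.500 sabins.
ΔA needed = 40.500 − 24.666 = 15.834 sabins.
Net gain per sq m: Δα = 0.71 − 0.04 = 0.67.
Panel area = 15.834 / 0.67 = 23.6 sq m.

23.6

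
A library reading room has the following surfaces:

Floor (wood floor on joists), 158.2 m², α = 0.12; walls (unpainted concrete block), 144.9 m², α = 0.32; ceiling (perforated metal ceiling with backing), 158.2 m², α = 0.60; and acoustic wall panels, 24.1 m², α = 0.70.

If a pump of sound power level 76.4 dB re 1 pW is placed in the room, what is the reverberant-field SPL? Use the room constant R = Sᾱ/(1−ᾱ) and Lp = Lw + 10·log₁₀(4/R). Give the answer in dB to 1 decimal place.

A = 177.142 sabins; S = 485.4 m².
ᾱ = 0.3649, so room constant R = A/(1−ᾱ) = 278.920 m².
Lp = 76.4 + 10·log₁₀(4/278.920) = 76.4 + (-18.43) = 58.0 dB.

58.0 dB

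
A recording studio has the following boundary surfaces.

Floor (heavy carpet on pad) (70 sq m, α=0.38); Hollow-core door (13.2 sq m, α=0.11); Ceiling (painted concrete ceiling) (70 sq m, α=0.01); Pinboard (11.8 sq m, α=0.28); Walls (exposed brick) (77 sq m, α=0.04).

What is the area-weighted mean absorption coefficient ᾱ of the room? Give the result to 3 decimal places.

0.145

Total surface area S = 242.0 sq m.
A = 70×0.38 + 13.2×0.11 + 70×0.01 + 11.8×0.28 + 77×0.04 = 35.136 sabins.
ᾱ = 35.136 / 242.0 = 0.145.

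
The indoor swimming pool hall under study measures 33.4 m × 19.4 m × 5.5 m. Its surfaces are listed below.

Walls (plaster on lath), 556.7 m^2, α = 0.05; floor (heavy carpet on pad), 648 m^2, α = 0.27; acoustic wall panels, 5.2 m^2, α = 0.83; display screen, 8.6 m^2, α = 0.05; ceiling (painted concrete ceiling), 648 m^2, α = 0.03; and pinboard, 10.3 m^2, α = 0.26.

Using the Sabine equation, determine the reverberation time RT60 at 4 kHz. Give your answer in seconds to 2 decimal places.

Summing Sᵢαᵢ: 27.835 + 174.960 + 4.316 + 0.430 + 19.440 + 2.678 → A = 229.659 sabins.
V = 33.4·19.4·5.5 = 3563.78 m³.
Sabine: RT60 = 0.161 × 3563.78 / 229.659 = 2.50 s.

2.50 s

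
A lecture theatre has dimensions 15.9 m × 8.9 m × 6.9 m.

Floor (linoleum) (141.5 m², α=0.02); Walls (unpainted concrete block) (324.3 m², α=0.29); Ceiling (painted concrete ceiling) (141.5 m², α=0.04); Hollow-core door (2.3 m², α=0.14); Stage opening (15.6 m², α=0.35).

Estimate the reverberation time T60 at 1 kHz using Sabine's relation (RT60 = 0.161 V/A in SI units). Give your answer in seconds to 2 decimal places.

1.45 sec

Equivalent absorption area: A = 141.5·0.02 + 324.3·0.29 + 141.5·0.04 + 2.3·0.14 + 15.6·0.35 = 108.319 m².
Volume V = 15.9 × 8.9 × 6.9 = 976.419 m³.
T = 0.161 V/A = 0.161·976.419/108.319 = 1.45 s.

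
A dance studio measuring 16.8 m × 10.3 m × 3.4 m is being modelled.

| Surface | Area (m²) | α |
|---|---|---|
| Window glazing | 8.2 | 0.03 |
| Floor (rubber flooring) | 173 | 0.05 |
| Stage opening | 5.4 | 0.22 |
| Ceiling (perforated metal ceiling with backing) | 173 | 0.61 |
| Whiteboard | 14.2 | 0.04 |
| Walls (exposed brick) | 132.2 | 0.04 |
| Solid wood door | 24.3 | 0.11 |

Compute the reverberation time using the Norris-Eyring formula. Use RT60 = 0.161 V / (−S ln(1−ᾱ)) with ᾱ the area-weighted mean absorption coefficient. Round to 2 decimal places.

0.67 s

Total surface area S = 8.2 + 173 + 5.4 + 173 + 14.2 + 132.2 + 24.3 = 530.3 m².
Absorption A = 8.2×0.03 + 173×0.05 + 5.4×0.22 + 173×0.61 + 14.2×0.04 + 132.2×0.04 + 24.3×0.11 = 124.143 sabins.
Mean coefficient ᾱ = A/S = 0.2341.
Eyring denominator: −S ln(1−ᾱ) = 141.433.
V = 16.8 × 10.3 × 3.4 = 588.336 m³.
RT60 = 0.161 × 588.336 / 141.433 = 0.67 s.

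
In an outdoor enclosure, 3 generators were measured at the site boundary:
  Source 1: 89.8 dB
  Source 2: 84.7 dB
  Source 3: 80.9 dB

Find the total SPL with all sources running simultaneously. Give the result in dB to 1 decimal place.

91.4 dB

Sum in the linear (power) domain: Σ 10^(Lᵢ/10) = 10^(89.8/10) + 10^(84.7/10) + 10^(80.9/10) = 1.373e+09.
L_total = 10·log₁₀(1.373e+09) = 91.4 dB.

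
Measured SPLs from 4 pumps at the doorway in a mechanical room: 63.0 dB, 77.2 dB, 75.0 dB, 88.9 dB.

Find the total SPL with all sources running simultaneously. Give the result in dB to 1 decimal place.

Converting to relative power and adding: 10^(63.0/10) + 10^(77.2/10) + 10^(75.0/10) + 10^(88.9/10) = 8.623e+08.
L_total = 10·log₁₀(8.623e+08) = 89.4 dB.

89.4 dB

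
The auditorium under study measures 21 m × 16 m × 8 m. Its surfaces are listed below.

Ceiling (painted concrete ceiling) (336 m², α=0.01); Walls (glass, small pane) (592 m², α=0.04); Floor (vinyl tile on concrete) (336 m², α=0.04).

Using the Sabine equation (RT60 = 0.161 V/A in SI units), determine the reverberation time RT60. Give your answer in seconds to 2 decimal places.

Equivalent absorption area: A = 336·0.01 + 592·0.04 + 336·0.04 = 40.480 m².
Volume V = 21 × 16 × 8 = 2688 m³.
Sabine: RT60 = 0.161 × 2688 / 40.480 = 10.69 s.

10.69 sec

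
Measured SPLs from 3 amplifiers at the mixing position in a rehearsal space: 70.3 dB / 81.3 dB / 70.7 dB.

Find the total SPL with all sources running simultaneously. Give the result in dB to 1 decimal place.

82.0 dB

Σ 10^(Lᵢ/10) = 1.574e+08.
Combined level = 10 log₁₀(1.574e+08) = 82.0 dB.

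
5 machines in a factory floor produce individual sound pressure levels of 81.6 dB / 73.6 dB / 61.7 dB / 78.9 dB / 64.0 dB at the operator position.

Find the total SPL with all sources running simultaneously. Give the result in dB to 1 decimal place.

84.0 dB

Σ 10^(Lᵢ/10) = 2.491e+08.
Combined level = 10 log₁₀(2.491e+08) = 84.0 dB.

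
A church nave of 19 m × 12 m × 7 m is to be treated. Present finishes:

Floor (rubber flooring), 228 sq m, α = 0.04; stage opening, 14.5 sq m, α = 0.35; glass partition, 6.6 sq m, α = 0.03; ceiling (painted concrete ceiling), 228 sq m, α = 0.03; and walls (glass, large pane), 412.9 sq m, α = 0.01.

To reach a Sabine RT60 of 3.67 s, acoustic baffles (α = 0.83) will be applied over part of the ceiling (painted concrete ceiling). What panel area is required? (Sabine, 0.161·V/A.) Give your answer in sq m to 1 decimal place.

55.8

Total absorption A₁ = 228·0.04 + 14.5·0.35 + 6.6·0.03 + 228·0.03 + 412.9·0.01
  = 9.120 + 5.075 + 0.198 + 6.840 + 4.129 = 25.362 sq m sabins.
V = 1596 m³. Target absorption A₂ = 0.161 × 1596 / 3.67 = 70.015 sabins.
Absorption to add: 70.015 − 25.362 = 44.653 sabins.
Net gain per sq m: Δα = 0.83 − 0.03 = 0.80.
Panel area = 44.653 / 0.80 = 55.8 sq m.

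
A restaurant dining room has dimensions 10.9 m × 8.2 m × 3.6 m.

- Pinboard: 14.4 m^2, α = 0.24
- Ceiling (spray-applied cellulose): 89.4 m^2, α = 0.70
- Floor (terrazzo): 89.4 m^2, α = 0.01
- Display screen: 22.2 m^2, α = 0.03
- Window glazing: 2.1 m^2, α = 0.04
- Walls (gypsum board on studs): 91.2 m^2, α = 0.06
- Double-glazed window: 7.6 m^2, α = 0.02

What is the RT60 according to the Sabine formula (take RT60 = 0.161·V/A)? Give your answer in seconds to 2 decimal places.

A = Σ Sᵢαᵢ = 14.4×0.24 + 89.4×0.70 + 89.4×0.01 + 22.2×0.03 + 2.1×0.04 + 91.2×0.06 + 7.6×0.02 = 73.304 sabins.
Volume V = 10.9 × 8.2 × 3.6 = 321.768 m³.
RT60 = 0.161 · V / A = 0.161 × 321.768 / 73.304 = 0.71 s.

0.71 s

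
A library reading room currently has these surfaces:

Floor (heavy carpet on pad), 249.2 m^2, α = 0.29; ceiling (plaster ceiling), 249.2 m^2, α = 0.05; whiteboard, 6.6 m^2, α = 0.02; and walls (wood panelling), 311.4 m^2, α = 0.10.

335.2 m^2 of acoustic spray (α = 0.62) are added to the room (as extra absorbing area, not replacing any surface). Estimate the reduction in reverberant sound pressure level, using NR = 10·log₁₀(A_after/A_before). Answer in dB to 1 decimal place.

4.5 dB

Equivalent absorption area: A_before = 249.2*0.29 + 249.2*0.05 + 6.6*0.02 + 311.4*0.10 = 116.000 m^2.
Treatment contributes 335.2·0.62 = 207.824 sabins.
A_after = 116.000 + 207.824 = 323.824 sabins.
NR = 10·log₁₀(323.824/116.000) = 4.5 dB.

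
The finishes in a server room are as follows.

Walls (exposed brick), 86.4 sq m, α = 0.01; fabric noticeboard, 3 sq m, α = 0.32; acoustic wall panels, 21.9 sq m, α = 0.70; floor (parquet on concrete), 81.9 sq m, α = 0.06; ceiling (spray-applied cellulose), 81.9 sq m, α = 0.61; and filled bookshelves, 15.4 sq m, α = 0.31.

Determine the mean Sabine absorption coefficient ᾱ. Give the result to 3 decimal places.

0.264

Total surface area S = 290.5 sq m.
Weighted sum Σ Sα = 76.801.
ᾱ = A/S = 0.264.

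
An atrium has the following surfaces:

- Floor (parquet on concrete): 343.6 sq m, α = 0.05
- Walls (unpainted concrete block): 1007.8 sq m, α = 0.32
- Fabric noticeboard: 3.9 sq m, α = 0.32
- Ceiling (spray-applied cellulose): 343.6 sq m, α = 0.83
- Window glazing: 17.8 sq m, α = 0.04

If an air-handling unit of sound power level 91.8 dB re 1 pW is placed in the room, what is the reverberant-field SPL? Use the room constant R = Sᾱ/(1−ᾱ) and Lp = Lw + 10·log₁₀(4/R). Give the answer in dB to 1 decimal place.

A = 626.824 sabins; S = 1716.7 sq m.
ᾱ = 626.824/1716.7 = 0.3651; R = Sᾱ/(1−ᾱ) = 626.824/(1−0.3651) = 987.280 sq m.
Lp = Lw + 10 log₁₀(4/R) = 91.8 -23.92 = 67.9 dB.

67.9 dB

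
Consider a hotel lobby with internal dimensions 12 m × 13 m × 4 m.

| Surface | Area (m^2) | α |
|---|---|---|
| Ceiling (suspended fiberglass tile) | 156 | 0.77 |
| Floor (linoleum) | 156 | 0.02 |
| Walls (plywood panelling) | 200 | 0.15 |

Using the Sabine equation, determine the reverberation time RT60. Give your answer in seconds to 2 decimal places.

0.66 seconds

Summing Sᵢαᵢ: 120.120 + 3.120 + 30.000 → A = 153.240 sabins.
V = 12·13·4 = 624 m³.
Sabine: RT60 = 0.161 × 624 / 153.240 = 0.66 s.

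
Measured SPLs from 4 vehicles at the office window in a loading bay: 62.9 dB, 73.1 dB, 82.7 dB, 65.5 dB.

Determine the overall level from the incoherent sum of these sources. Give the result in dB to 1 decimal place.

Sum in the linear (power) domain: Σ 10^(Lᵢ/10) = 10^(62.9/10) + 10^(73.1/10) + 10^(82.7/10) + 10^(65.5/10) = 2.121e+08.
Back to dB: 10·log₁₀ Σ = 83.3 dB.

83.3 dB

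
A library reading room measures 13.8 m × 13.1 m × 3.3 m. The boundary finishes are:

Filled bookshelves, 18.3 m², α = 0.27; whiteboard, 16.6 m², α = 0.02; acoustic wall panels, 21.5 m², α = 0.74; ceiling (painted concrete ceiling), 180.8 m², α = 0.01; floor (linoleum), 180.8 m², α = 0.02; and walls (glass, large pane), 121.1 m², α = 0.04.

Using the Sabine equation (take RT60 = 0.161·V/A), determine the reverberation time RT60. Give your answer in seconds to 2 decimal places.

3.05 s

Total absorption A = 18.3*0.27 + 16.6*0.02 + 21.5*0.74 + 180.8*0.01 + 180.8*0.02 + 121.1*0.04
  = 4.941 + 0.332 + 15.910 + 1.808 + 3.616 + 4.844 = 31.451 m² sabins.
Room volume: 596.574 m³.
RT60 = 0.161 · V / A = 0.161 × 596.574 / 31.451 = 3.05 s.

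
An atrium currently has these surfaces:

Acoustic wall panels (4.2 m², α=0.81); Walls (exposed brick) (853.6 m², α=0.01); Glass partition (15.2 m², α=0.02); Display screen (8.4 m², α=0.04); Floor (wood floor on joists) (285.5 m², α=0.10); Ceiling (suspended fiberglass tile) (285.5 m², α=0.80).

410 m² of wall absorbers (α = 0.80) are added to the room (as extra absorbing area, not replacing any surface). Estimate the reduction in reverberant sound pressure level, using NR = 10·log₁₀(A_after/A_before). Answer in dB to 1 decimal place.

Total absorption A_before = 4.2*0.81 + 853.6*0.01 + 15.2*0.02 + 8.4*0.04 + 285.5*0.10 + 285.5*0.80
  = 3.402 + 8.536 + 0.304 + 0.336 + 28.550 + 228.400 = 269.528 m² sabins.
Added absorption = 410 × 0.80 = 328.000 sabins.
New total A_after = 597.528 sabins.
NR = 10·log₁₀(597.528/269.528) = 3.5 dB.

3.5 dB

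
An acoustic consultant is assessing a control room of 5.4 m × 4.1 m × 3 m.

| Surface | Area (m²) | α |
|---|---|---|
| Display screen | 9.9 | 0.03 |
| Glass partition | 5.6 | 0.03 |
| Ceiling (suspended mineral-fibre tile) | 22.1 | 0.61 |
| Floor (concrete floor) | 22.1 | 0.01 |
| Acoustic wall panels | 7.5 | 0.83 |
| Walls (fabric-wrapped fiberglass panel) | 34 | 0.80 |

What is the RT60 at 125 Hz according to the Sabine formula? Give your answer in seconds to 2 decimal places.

0.22 seconds

A = Σ Sᵢαᵢ = 9.9·0.03 + 5.6·0.03 + 22.1·0.61 + 22.1·0.01 + 7.5·0.83 + 34·0.80 = 47.592 sabins.
V = 5.4·4.1·3 = 66.42 m³.
RT60 = 0.161 · V / A = 0.161 × 66.42 / 47.592 = 0.22 s.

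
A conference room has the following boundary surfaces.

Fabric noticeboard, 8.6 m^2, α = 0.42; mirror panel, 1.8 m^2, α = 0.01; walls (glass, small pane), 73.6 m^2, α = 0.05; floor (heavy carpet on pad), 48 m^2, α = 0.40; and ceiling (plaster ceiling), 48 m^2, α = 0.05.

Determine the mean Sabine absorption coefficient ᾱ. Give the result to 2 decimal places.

S = Σ Sᵢ = 8.6 + 1.8 + 73.6 + 48 + 48 = 180.0 m^2.
A = 8.6*0.42 + 1.8*0.01 + 73.6*0.05 + 48*0.40 + 48*0.05 = 28.910 sabins.
ᾱ = A/S = 0.16.

0.16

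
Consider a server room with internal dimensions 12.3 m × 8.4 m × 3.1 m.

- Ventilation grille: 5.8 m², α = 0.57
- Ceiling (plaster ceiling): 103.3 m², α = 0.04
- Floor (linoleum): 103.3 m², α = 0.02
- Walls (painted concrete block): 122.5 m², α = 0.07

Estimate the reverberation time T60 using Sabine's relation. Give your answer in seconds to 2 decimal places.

Equivalent absorption area: A = 5.8*0.57 + 103.3*0.04 + 103.3*0.02 + 122.5*0.07 = 18.079 m².
V = 12.3·8.4·3.1 = 320.292 m³.
RT60 = 0.161 · V / A = 0.161 × 320.292 / 18.079 = 2.85 s.

2.85 sec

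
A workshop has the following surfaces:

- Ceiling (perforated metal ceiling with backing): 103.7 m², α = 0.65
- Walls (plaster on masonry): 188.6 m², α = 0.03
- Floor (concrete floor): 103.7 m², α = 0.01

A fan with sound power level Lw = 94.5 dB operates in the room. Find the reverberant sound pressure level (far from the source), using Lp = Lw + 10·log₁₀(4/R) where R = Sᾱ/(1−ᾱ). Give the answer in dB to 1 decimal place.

Σ(Sᵢαᵢ) = 103.7·0.65 + 188.6·0.03 + 103.7·0.01 = 74.100; total area S = 396.0 m².
ᾱ = 74.100/396.0 = 0.1871; R = Sᾱ/(1−ᾱ) = 74.100/(1−0.1871) = 91.155 m².
Lp = Lw + 10 log₁₀(4/R) = 94.5 -13.58 = 80.9 dB.

80.9 dB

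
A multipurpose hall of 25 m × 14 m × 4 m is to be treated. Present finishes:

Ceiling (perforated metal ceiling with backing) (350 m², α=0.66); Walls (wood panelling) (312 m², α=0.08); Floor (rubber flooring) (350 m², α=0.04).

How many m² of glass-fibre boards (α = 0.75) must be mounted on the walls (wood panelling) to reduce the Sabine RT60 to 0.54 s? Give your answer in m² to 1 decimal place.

Total absorption A₁ = 350×0.66 + 312×0.08 + 350×0.04
  = 231.000 + 24.960 + 14.000 = 269.960 m² sabins.
V = 1400 m³. Target absorption A₂ = 0.161 × 1400 / 0.54 = 417.407 sabins.
Absorption to add: 417.407 − 269.960 = 147.447 sabins.
Each m² of panel replacing the walls (wood panelling) adds (0.75 − 0.08) = 0.67 sabins.
Panel area = 147.447 / 0.67 = 220.1 m².

220.1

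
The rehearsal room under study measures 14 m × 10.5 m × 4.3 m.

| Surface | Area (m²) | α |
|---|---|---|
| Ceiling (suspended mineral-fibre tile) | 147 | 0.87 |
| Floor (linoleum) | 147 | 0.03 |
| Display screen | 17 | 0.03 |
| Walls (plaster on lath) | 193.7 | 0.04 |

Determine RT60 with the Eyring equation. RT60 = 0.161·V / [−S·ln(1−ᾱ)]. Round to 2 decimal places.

0.62 seconds

Total surface area S = 147 + 147 + 17 + 193.7 = 504.7 m².
Absorption A = 147·0.87 + 147·0.03 + 17·0.03 + 193.7·0.04 = 140.558 sabins.
ᾱ = 140.558 / 504.7 = 0.2785.
Eyring denominator: −S ln(1−ᾱ) = 164.746.
V = 14 × 10.5 × 4.3 = 632.1 m³.
T = 0.161·V/[−S·ln(1−ᾱ)] = 0.161·632.1/164.746 = 0.62 s.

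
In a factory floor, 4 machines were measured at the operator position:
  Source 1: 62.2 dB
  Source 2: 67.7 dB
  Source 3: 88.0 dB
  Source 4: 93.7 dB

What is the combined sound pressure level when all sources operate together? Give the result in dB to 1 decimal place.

Σ 10^(Lᵢ/10) = 2.983e+09.
L_total = 10·log₁₀(2.983e+09) = 94.7 dB.

94.7 dB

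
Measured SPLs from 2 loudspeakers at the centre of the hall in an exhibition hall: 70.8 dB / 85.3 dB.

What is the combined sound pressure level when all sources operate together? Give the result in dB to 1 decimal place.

Σ 10^(Lᵢ/10) = 3.509e+08.
Combined level = 10 log₁₀(3.509e+08) = 85.5 dB.

85.5 dB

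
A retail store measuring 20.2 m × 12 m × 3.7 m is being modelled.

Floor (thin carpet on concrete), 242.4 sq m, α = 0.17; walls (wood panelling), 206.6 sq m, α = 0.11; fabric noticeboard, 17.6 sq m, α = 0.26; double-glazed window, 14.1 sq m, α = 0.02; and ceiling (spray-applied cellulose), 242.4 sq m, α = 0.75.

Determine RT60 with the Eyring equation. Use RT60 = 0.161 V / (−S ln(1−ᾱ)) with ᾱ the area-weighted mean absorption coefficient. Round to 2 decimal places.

Total surface area S = 242.4 + 206.6 + 17.6 + 14.1 + 242.4 = 723.1 sq m.
Absorption A = 242.4·0.17 + 206.6·0.11 + 17.6·0.26 + 14.1·0.02 + 242.4·0.75 = 250.592 sabins.
ᾱ = 250.592 / 723.1 = 0.3466.
Eyring denominator: −S ln(1−ᾱ) = 307.727.
V = 20.2 × 12 × 3.7 = 896.88 m³.
RT60 = 0.161 × 896.88 / 307.727 = 0.47 s.

0.47 sec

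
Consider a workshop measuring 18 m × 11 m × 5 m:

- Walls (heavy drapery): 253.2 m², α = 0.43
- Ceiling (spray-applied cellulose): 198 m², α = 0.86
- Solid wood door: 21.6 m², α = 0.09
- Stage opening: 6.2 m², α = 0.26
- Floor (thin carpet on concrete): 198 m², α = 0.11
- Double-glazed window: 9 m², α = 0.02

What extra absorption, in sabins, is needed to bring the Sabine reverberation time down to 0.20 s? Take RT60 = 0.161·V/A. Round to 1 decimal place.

Total absorption A₁ = 253.2×0.43 + 198×0.86 + 21.6×0.09 + 6.2×0.26 + 198×0.11 + 9×0.02
  = 108.876 + 170.280 + 1.944 + 1.612 + 21.780 + 0.180 = 304.672 m² sabins.
V = 990 m³. Required absorption A₂ = 0.161 × 990 / 0.20 = 796.950 sabins.
ΔA = A₂ − A₁ = 796.950 − 304.672 = 492.3 sabins.

492.3 sabins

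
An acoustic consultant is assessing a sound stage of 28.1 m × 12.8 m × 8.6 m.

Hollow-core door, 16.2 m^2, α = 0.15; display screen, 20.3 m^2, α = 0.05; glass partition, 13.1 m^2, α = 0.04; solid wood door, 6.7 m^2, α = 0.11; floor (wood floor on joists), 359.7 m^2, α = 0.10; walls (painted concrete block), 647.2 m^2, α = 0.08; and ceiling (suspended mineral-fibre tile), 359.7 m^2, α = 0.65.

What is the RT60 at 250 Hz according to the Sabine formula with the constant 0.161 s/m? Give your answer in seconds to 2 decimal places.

A = Σ Sᵢαᵢ = 16.2×0.15 + 20.3×0.05 + 13.1×0.04 + 6.7×0.11 + 359.7×0.10 + 647.2×0.08 + 359.7×0.65 = 326.257 sabins.
V = 28.1·12.8·8.6 = 3093.248 m³.
T = 0.161 V/A = 0.161·3093.248/326.257 = 1.53 s.

1.53 seconds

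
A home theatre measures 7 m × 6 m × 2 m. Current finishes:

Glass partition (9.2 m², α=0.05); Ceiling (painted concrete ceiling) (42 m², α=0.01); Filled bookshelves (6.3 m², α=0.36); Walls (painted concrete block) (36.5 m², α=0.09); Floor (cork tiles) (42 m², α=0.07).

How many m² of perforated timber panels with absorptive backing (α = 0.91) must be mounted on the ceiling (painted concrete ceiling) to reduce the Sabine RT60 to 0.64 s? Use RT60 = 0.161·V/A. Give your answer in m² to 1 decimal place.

13.1

A₁ = Σ Sᵢαᵢ = 9.2×0.05 + 42×0.01 + 6.3×0.36 + 36.5×0.09 + 42×0.07 = 9.373 sabins.
V = 84 m³. Target absorption A₂ = 0.161 × 84 / 0.64 = 21.131 sabins.
Absorption to add: 21.131 − 9.373 = 11.758 sabins.
Each m² of panel replacing the ceiling (painted concrete ceiling) adds (0.91 − 0.01) = 0.90 sabins.
Area = ΔA/Δα = 11.758/0.90 = 13.1 m².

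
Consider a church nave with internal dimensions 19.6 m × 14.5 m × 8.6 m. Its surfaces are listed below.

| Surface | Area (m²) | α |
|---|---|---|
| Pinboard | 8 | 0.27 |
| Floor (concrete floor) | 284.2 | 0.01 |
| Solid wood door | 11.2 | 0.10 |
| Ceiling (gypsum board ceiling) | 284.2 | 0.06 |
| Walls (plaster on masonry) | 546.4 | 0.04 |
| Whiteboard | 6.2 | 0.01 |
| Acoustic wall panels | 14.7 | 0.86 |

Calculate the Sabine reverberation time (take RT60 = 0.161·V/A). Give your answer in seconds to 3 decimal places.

Total absorption A = 8·0.27 + 284.2·0.01 + 11.2·0.10 + 284.2·0.06 + 546.4·0.04 + 6.2·0.01 + 14.7·0.86
  = 2.160 + 2.842 + 1.120 + 17.052 + 21.856 + 0.062 + 12.642 = 57.734 m² sabins.
Room volume: 2444.12 m³.
T = 0.161 V/A = 0.161·2444.12/57.734 = 6.816 s.

6.816 s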